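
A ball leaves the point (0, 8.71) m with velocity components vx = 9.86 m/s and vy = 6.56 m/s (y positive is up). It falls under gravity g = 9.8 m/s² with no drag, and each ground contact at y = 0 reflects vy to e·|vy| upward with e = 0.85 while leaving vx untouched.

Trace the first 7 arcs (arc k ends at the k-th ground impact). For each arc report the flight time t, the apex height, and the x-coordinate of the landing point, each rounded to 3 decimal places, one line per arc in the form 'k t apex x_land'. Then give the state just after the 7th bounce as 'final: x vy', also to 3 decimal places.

Arc 1: start y=8.710, vy=6.560 → t=2.161, apex=10.906, x_land=21.310, impact vy=-14.620
  bounce: vy ← 0.85·14.620 = 12.427
Arc 2: start y=0.000, vy=12.427 → t=2.536, apex=7.879, x_land=46.316, impact vy=-12.427
  bounce: vy ← 0.85·12.427 = 10.563
Arc 3: start y=0.000, vy=10.563 → t=2.156, apex=5.693, x_land=67.572, impact vy=-10.563
  bounce: vy ← 0.85·10.563 = 8.979
Arc 4: start y=0.000, vy=8.979 → t=1.832, apex=4.113, x_land=85.639, impact vy=-8.979
  bounce: vy ← 0.85·8.979 = 7.632
Arc 5: start y=0.000, vy=7.632 → t=1.558, apex=2.972, x_land=100.996, impact vy=-7.632
  bounce: vy ← 0.85·7.632 = 6.487
Arc 6: start y=0.000, vy=6.487 → t=1.324, apex=2.147, x_land=114.050, impact vy=-6.487
  bounce: vy ← 0.85·6.487 = 5.514
Arc 7: start y=0.000, vy=5.514 → t=1.125, apex=1.551, x_land=125.145, impact vy=-5.514
  bounce: vy ← 0.85·5.514 = 4.687

1 2.161 10.906 21.310
2 2.536 7.879 46.316
3 2.156 5.693 67.572
4 1.832 4.113 85.639
5 1.558 2.972 100.996
6 1.324 2.147 114.050
7 1.125 1.551 125.145
final: 125.145 4.687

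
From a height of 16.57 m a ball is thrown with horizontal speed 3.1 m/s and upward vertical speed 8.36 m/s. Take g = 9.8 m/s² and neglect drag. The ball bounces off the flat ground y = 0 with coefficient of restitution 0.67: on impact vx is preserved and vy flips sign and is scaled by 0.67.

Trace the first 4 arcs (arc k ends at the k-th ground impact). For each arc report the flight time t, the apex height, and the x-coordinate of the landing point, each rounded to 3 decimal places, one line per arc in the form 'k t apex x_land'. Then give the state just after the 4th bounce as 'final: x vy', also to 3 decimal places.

Arc 1: start y=16.570, vy=8.360 → t=2.880, apex=20.136, x_land=8.929, impact vy=-19.866
  bounce: vy ← 0.67·19.866 = 13.310
Arc 2: start y=0.000, vy=13.310 → t=2.716, apex=9.039, x_land=17.349, impact vy=-13.310
  bounce: vy ← 0.67·13.310 = 8.918
Arc 3: start y=0.000, vy=8.918 → t=1.820, apex=4.058, x_land=22.991, impact vy=-8.918
  bounce: vy ← 0.67·8.918 = 5.975
Arc 4: start y=0.000, vy=5.975 → t=1.219, apex=1.821, x_land=26.771, impact vy=-5.975
  bounce: vy ← 0.67·5.975 = 4.003

1 2.880 20.136 8.929
2 2.716 9.039 17.349
3 1.820 4.058 22.991
4 1.219 1.821 26.771
final: 26.771 4.003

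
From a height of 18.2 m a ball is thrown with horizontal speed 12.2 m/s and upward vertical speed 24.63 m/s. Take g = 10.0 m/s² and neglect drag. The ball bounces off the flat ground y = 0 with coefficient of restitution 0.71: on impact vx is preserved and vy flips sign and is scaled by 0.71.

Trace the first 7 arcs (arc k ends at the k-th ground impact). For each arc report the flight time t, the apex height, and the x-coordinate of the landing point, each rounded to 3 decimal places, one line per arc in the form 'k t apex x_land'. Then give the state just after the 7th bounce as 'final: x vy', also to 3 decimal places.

1 5.579 48.532 68.058
2 4.424 24.465 122.031
3 3.141 12.333 160.352
4 2.230 6.217 187.559
5 1.583 3.134 206.877
6 1.124 1.580 220.592
7 0.798 0.796 230.330
final: 230.330 2.834

Arc 1: start y=18.200, vy=24.630 → t=5.579, apex=48.532, x_land=68.058, impact vy=-31.155
  bounce: vy ← 0.71·31.155 = 22.120
Arc 2: start y=0.000, vy=22.120 → t=4.424, apex=24.465, x_land=122.031, impact vy=-22.120
  bounce: vy ← 0.71·22.120 = 15.705
Arc 3: start y=0.000, vy=15.705 → t=3.141, apex=12.333, x_land=160.352, impact vy=-15.705
  bounce: vy ← 0.71·15.705 = 11.151
Arc 4: start y=0.000, vy=11.151 → t=2.230, apex=6.217, x_land=187.559, impact vy=-11.151
  bounce: vy ← 0.71·11.151 = 7.917
Arc 5: start y=0.000, vy=7.917 → t=1.583, apex=3.134, x_land=206.877, impact vy=-7.917
  bounce: vy ← 0.71·7.917 = 5.621
Arc 6: start y=0.000, vy=5.621 → t=1.124, apex=1.580, x_land=220.592, impact vy=-5.621
  bounce: vy ← 0.71·5.621 = 3.991
Arc 7: start y=0.000, vy=3.991 → t=0.798, apex=0.796, x_land=230.330, impact vy=-3.991
  bounce: vy ← 0.71·3.991 = 2.834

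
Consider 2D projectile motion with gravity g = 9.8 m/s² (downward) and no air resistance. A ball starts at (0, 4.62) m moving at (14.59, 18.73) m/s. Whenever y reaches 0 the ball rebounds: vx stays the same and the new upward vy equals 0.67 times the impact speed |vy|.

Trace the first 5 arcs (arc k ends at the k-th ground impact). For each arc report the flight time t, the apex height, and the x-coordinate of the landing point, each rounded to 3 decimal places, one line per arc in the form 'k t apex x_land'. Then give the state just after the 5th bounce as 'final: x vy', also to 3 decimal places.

1 4.055 22.519 59.162
2 2.873 10.109 101.073
3 1.925 4.538 129.154
4 1.290 2.037 147.968
5 0.864 0.914 160.574
final: 160.574 2.836

Arc 1: start y=4.620, vy=18.730 → t=4.055, apex=22.519, x_land=59.162, impact vy=-21.009
  bounce: vy ← 0.67·21.009 = 14.076
Arc 2: start y=0.000, vy=14.076 → t=2.873, apex=10.109, x_land=101.073, impact vy=-14.076
  bounce: vy ← 0.67·14.076 = 9.431
Arc 3: start y=0.000, vy=9.431 → t=1.925, apex=4.538, x_land=129.154, impact vy=-9.431
  bounce: vy ← 0.67·9.431 = 6.319
Arc 4: start y=0.000, vy=6.319 → t=1.290, apex=2.037, x_land=147.968, impact vy=-6.319
  bounce: vy ← 0.67·6.319 = 4.233
Arc 5: start y=0.000, vy=4.233 → t=0.864, apex=0.914, x_land=160.574, impact vy=-4.233
  bounce: vy ← 0.67·4.233 = 2.836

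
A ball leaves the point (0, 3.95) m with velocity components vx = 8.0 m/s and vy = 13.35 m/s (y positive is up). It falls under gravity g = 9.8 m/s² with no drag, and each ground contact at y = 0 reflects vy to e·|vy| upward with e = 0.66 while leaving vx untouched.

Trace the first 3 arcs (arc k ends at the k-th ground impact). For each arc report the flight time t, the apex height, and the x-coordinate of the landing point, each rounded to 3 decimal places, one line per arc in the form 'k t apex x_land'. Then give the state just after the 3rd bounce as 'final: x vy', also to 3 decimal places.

Arc 1: start y=3.950, vy=13.350 → t=2.994, apex=13.043, x_land=23.950, impact vy=-15.989
  bounce: vy ← 0.66·15.989 = 10.553
Arc 2: start y=0.000, vy=10.553 → t=2.154, apex=5.682, x_land=41.179, impact vy=-10.553
  bounce: vy ← 0.66·10.553 = 6.965
Arc 3: start y=0.000, vy=6.965 → t=1.421, apex=2.475, x_land=52.550, impact vy=-6.965
  bounce: vy ← 0.66·6.965 = 4.597

1 2.994 13.043 23.950
2 2.154 5.682 41.179
3 1.421 2.475 52.550
final: 52.550 4.597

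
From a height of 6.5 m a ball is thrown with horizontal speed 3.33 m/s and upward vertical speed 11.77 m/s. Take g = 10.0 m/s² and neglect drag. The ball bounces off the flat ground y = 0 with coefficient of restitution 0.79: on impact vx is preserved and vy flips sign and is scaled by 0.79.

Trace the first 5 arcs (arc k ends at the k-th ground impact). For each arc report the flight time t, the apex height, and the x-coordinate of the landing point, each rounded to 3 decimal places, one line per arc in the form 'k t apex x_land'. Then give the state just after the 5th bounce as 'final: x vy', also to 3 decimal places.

1 2.816 13.427 9.376
2 2.589 8.380 17.998
3 2.045 5.230 24.809
4 1.616 3.264 30.190
5 1.277 2.037 34.441
final: 34.441 5.042

Arc 1: start y=6.500, vy=11.770 → t=2.816, apex=13.427, x_land=9.376, impact vy=-16.387
  bounce: vy ← 0.79·16.387 = 12.946
Arc 2: start y=0.000, vy=12.946 → t=2.589, apex=8.380, x_land=17.998, impact vy=-12.946
  bounce: vy ← 0.79·12.946 = 10.227
Arc 3: start y=0.000, vy=10.227 → t=2.045, apex=5.230, x_land=24.809, impact vy=-10.227
  bounce: vy ← 0.79·10.227 = 8.079
Arc 4: start y=0.000, vy=8.079 → t=1.616, apex=3.264, x_land=30.190, impact vy=-8.079
  bounce: vy ← 0.79·8.079 = 6.383
Arc 5: start y=0.000, vy=6.383 → t=1.277, apex=2.037, x_land=34.441, impact vy=-6.383
  bounce: vy ← 0.79·6.383 = 5.042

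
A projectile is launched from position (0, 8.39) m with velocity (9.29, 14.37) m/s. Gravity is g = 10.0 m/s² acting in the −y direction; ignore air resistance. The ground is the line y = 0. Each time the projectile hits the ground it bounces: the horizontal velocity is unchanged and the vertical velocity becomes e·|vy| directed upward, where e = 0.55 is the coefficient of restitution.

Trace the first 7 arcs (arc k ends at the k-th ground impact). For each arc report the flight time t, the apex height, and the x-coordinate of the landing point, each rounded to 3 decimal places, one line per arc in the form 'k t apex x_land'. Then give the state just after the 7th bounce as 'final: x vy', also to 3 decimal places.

1 3.372 18.715 31.323
2 2.128 5.661 51.093
3 1.170 1.713 61.967
4 0.644 0.518 67.948
5 0.354 0.157 71.237
6 0.195 0.047 73.046
7 0.107 0.014 74.041
final: 74.041 0.295

Arc 1: start y=8.390, vy=14.370 → t=3.372, apex=18.715, x_land=31.323, impact vy=-19.347
  bounce: vy ← 0.55·19.347 = 10.641
Arc 2: start y=0.000, vy=10.641 → t=2.128, apex=5.661, x_land=51.093, impact vy=-10.641
  bounce: vy ← 0.55·10.641 = 5.852
Arc 3: start y=0.000, vy=5.852 → t=1.170, apex=1.713, x_land=61.967, impact vy=-5.852
  bounce: vy ← 0.55·5.852 = 3.219
Arc 4: start y=0.000, vy=3.219 → t=0.644, apex=0.518, x_land=67.948, impact vy=-3.219
  bounce: vy ← 0.55·3.219 = 1.770
Arc 5: start y=0.000, vy=1.770 → t=0.354, apex=0.157, x_land=71.237, impact vy=-1.770
  bounce: vy ← 0.55·1.770 = 0.974
Arc 6: start y=0.000, vy=0.974 → t=0.195, apex=0.047, x_land=73.046, impact vy=-0.974
  bounce: vy ← 0.55·0.974 = 0.536
Arc 7: start y=0.000, vy=0.536 → t=0.107, apex=0.014, x_land=74.041, impact vy=-0.536
  bounce: vy ← 0.55·0.536 = 0.295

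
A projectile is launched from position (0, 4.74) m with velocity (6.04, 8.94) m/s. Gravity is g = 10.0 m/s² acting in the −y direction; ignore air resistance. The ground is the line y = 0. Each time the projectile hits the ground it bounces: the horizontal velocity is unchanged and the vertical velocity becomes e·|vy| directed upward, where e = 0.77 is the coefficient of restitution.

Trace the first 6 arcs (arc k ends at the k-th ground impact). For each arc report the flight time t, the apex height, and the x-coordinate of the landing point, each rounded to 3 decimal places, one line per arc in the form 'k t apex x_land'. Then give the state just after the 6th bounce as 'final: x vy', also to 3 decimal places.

Arc 1: start y=4.740, vy=8.940 → t=2.216, apex=8.736, x_land=13.384, impact vy=-13.218
  bounce: vy ← 0.77·13.218 = 10.178
Arc 2: start y=0.000, vy=10.178 → t=2.036, apex=5.180, x_land=25.679, impact vy=-10.178
  bounce: vy ← 0.77·10.178 = 7.837
Arc 3: start y=0.000, vy=7.837 → t=1.567, apex=3.071, x_land=35.146, impact vy=-7.837
  bounce: vy ← 0.77·7.837 = 6.035
Arc 4: start y=0.000, vy=6.035 → t=1.207, apex=1.821, x_land=42.436, impact vy=-6.035
  bounce: vy ← 0.77·6.035 = 4.647
Arc 5: start y=0.000, vy=4.647 → t=0.929, apex=1.080, x_land=48.049, impact vy=-4.647
  bounce: vy ← 0.77·4.647 = 3.578
Arc 6: start y=0.000, vy=3.578 → t=0.716, apex=0.640, x_land=52.371, impact vy=-3.578
  bounce: vy ← 0.77·3.578 = 2.755

1 2.216 8.736 13.384
2 2.036 5.180 25.679
3 1.567 3.071 35.146
4 1.207 1.821 42.436
5 0.929 1.080 48.049
6 0.716 0.640 52.371
final: 52.371 2.755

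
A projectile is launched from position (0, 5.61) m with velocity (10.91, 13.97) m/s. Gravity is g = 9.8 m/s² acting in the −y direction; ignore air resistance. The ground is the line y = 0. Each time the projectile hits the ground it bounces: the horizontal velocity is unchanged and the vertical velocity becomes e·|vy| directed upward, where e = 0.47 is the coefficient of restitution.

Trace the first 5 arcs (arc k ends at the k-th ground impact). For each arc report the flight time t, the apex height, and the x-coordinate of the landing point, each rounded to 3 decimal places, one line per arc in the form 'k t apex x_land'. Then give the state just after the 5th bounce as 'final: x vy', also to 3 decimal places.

Arc 1: start y=5.610, vy=13.970 → t=3.208, apex=15.567, x_land=34.998, impact vy=-17.468
  bounce: vy ← 0.47·17.468 = 8.210
Arc 2: start y=0.000, vy=8.210 → t=1.675, apex=3.439, x_land=53.278, impact vy=-8.210
  bounce: vy ← 0.47·8.210 = 3.859
Arc 3: start y=0.000, vy=3.859 → t=0.787, apex=0.760, x_land=61.869, impact vy=-3.859
  bounce: vy ← 0.47·3.859 = 1.814
Arc 4: start y=0.000, vy=1.814 → t=0.370, apex=0.168, x_land=65.907, impact vy=-1.814
  bounce: vy ← 0.47·1.814 = 0.852
Arc 5: start y=0.000, vy=0.852 → t=0.174, apex=0.037, x_land=67.805, impact vy=-0.852
  bounce: vy ← 0.47·0.852 = 0.401

1 3.208 15.567 34.998
2 1.675 3.439 53.278
3 0.787 0.760 61.869
4 0.370 0.168 65.907
5 0.174 0.037 67.805
final: 67.805 0.401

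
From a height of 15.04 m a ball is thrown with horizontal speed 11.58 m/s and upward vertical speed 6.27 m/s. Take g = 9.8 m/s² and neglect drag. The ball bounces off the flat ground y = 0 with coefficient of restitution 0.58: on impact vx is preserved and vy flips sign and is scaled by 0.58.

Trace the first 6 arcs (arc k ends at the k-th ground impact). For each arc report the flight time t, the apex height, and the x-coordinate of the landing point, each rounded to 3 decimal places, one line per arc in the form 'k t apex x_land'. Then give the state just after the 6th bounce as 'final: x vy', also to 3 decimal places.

Arc 1: start y=15.040, vy=6.270 → t=2.505, apex=17.046, x_land=29.007, impact vy=-18.278
  bounce: vy ← 0.58·18.278 = 10.601
Arc 2: start y=0.000, vy=10.601 → t=2.164, apex=5.734, x_land=54.061, impact vy=-10.601
  bounce: vy ← 0.58·10.601 = 6.149
Arc 3: start y=0.000, vy=6.149 → t=1.255, apex=1.929, x_land=68.592, impact vy=-6.149
  bounce: vy ← 0.58·6.149 = 3.566
Arc 4: start y=0.000, vy=3.566 → t=0.728, apex=0.649, x_land=77.021, impact vy=-3.566
  bounce: vy ← 0.58·3.566 = 2.068
Arc 5: start y=0.000, vy=2.068 → t=0.422, apex=0.218, x_land=81.909, impact vy=-2.068
  bounce: vy ← 0.58·2.068 = 1.200
Arc 6: start y=0.000, vy=1.200 → t=0.245, apex=0.073, x_land=84.744, impact vy=-1.200
  bounce: vy ← 0.58·1.200 = 0.696

1 2.505 17.046 29.007
2 2.164 5.734 54.061
3 1.255 1.929 68.592
4 0.728 0.649 77.021
5 0.422 0.218 81.909
6 0.245 0.073 84.744
final: 84.744 0.696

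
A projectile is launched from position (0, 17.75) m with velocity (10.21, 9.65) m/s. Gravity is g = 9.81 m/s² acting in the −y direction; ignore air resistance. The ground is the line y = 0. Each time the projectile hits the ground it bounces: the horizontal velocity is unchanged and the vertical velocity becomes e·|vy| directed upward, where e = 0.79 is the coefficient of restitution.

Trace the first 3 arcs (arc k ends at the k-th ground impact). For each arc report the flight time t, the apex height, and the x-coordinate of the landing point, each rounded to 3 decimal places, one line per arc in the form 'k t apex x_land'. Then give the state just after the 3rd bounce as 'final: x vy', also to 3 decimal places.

1 3.125 22.496 31.909
2 3.384 14.040 66.457
3 2.673 8.762 93.749
final: 93.749 10.358

Arc 1: start y=17.750, vy=9.650 → t=3.125, apex=22.496, x_land=31.909, impact vy=-21.009
  bounce: vy ← 0.79·21.009 = 16.597
Arc 2: start y=0.000, vy=16.597 → t=3.384, apex=14.040, x_land=66.457, impact vy=-16.597
  bounce: vy ← 0.79·16.597 = 13.112
Arc 3: start y=0.000, vy=13.112 → t=2.673, apex=8.762, x_land=93.749, impact vy=-13.112
  bounce: vy ← 0.79·13.112 = 10.358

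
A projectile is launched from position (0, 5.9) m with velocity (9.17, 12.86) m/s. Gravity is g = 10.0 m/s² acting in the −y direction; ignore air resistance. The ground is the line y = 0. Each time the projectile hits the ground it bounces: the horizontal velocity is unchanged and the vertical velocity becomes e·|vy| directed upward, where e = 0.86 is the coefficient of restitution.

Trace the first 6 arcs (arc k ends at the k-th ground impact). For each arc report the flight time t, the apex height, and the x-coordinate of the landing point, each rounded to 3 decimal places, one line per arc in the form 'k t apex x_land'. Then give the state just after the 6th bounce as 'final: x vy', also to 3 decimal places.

1 2.969 14.169 27.229
2 2.895 10.479 53.780
3 2.490 7.751 76.614
4 2.141 5.732 96.251
5 1.842 4.240 113.139
6 1.584 3.136 127.663
final: 127.663 6.810

Arc 1: start y=5.900, vy=12.860 → t=2.969, apex=14.169, x_land=27.229, impact vy=-16.834
  bounce: vy ← 0.86·16.834 = 14.477
Arc 2: start y=0.000, vy=14.477 → t=2.895, apex=10.479, x_land=53.780, impact vy=-14.477
  bounce: vy ← 0.86·14.477 = 12.450
Arc 3: start y=0.000, vy=12.450 → t=2.490, apex=7.751, x_land=76.614, impact vy=-12.450
  bounce: vy ← 0.86·12.450 = 10.707
Arc 4: start y=0.000, vy=10.707 → t=2.141, apex=5.732, x_land=96.251, impact vy=-10.707
  bounce: vy ← 0.86·10.707 = 9.208
Arc 5: start y=0.000, vy=9.208 → t=1.842, apex=4.240, x_land=113.139, impact vy=-9.208
  bounce: vy ← 0.86·9.208 = 7.919
Arc 6: start y=0.000, vy=7.919 → t=1.584, apex=3.136, x_land=127.663, impact vy=-7.919
  bounce: vy ← 0.86·7.919 = 6.810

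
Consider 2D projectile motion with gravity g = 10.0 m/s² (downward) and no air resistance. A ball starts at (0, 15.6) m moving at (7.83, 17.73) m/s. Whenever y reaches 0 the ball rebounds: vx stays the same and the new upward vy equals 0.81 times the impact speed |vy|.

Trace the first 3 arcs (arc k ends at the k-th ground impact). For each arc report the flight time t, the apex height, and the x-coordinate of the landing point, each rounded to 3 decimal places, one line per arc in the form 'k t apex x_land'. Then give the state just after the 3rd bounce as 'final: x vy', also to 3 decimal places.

Arc 1: start y=15.600, vy=17.730 → t=4.276, apex=31.318, x_land=33.479, impact vy=-25.027
  bounce: vy ← 0.81·25.027 = 20.272
Arc 2: start y=0.000, vy=20.272 → t=4.054, apex=20.548, x_land=65.225, impact vy=-20.272
  bounce: vy ← 0.81·20.272 = 16.420
Arc 3: start y=0.000, vy=16.420 → t=3.284, apex=13.481, x_land=90.939, impact vy=-16.420
  bounce: vy ← 0.81·16.420 = 13.300

1 4.276 31.318 33.479
2 4.054 20.548 65.225
3 3.284 13.481 90.939
final: 90.939 13.300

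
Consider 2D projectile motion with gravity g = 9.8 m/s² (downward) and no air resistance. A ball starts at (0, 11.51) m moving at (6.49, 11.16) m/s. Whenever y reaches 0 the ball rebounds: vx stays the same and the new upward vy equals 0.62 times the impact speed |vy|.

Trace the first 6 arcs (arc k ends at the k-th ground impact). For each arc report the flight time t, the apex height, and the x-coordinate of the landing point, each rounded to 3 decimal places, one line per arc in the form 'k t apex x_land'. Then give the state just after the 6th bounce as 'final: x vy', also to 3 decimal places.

Arc 1: start y=11.510, vy=11.160 → t=3.048, apex=17.864, x_land=19.783, impact vy=-18.712
  bounce: vy ← 0.62·18.712 = 11.601
Arc 2: start y=0.000, vy=11.601 → t=2.368, apex=6.867, x_land=35.149, impact vy=-11.601
  bounce: vy ← 0.62·11.601 = 7.193
Arc 3: start y=0.000, vy=7.193 → t=1.468, apex=2.640, x_land=44.676, impact vy=-7.193
  bounce: vy ← 0.62·7.193 = 4.460
Arc 4: start y=0.000, vy=4.460 → t=0.910, apex=1.015, x_land=50.582, impact vy=-4.460
  bounce: vy ← 0.62·4.460 = 2.765
Arc 5: start y=0.000, vy=2.765 → t=0.564, apex=0.390, x_land=54.244, impact vy=-2.765
  bounce: vy ← 0.62·2.765 = 1.714
Arc 6: start y=0.000, vy=1.714 → t=0.350, apex=0.150, x_land=56.515, impact vy=-1.714
  bounce: vy ← 0.62·1.714 = 1.063

1 3.048 17.864 19.783
2 2.368 6.867 35.149
3 1.468 2.640 44.676
4 0.910 1.015 50.582
5 0.564 0.390 54.244
6 0.350 0.150 56.515
final: 56.515 1.063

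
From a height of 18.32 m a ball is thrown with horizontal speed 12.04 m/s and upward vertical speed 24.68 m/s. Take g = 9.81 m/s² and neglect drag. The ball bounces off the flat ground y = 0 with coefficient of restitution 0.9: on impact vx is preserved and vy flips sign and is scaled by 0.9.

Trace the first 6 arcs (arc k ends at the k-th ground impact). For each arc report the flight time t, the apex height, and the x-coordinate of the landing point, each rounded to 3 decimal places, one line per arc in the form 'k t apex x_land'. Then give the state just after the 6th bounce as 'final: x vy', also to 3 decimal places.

1 5.688 49.365 68.486
2 5.710 39.986 137.239
3 5.139 32.388 199.116
4 4.625 26.235 254.806
5 4.163 21.250 304.926
6 3.747 17.213 350.035
final: 350.035 16.539

Arc 1: start y=18.320, vy=24.680 → t=5.688, apex=49.365, x_land=68.486, impact vy=-31.121
  bounce: vy ← 0.9·31.121 = 28.009
Arc 2: start y=0.000, vy=28.009 → t=5.710, apex=39.986, x_land=137.239, impact vy=-28.009
  bounce: vy ← 0.9·28.009 = 25.208
Arc 3: start y=0.000, vy=25.208 → t=5.139, apex=32.388, x_land=199.116, impact vy=-25.208
  bounce: vy ← 0.9·25.208 = 22.687
Arc 4: start y=0.000, vy=22.687 → t=4.625, apex=26.235, x_land=254.806, impact vy=-22.687
  bounce: vy ← 0.9·22.687 = 20.419
Arc 5: start y=0.000, vy=20.419 → t=4.163, apex=21.250, x_land=304.926, impact vy=-20.419
  bounce: vy ← 0.9·20.419 = 18.377
Arc 6: start y=0.000, vy=18.377 → t=3.747, apex=17.213, x_land=350.035, impact vy=-18.377
  bounce: vy ← 0.9·18.377 = 16.539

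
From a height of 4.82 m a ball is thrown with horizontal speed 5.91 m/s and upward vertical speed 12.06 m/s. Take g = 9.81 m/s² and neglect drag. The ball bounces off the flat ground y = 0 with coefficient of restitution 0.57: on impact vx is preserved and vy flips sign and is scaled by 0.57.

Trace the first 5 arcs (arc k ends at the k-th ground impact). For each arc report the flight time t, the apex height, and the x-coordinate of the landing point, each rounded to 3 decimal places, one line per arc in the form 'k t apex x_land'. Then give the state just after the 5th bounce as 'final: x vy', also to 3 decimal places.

Arc 1: start y=4.820, vy=12.060 → t=2.809, apex=12.233, x_land=16.599, impact vy=-15.492
  bounce: vy ← 0.57·15.492 = 8.831
Arc 2: start y=0.000, vy=8.831 → t=1.800, apex=3.975, x_land=27.239, impact vy=-8.831
  bounce: vy ← 0.57·8.831 = 5.033
Arc 3: start y=0.000, vy=5.033 → t=1.026, apex=1.291, x_land=33.304, impact vy=-5.033
  bounce: vy ← 0.57·5.033 = 2.869
Arc 4: start y=0.000, vy=2.869 → t=0.585, apex=0.420, x_land=36.760, impact vy=-2.869
  bounce: vy ← 0.57·2.869 = 1.635
Arc 5: start y=0.000, vy=1.635 → t=0.333, apex=0.136, x_land=38.731, impact vy=-1.635
  bounce: vy ← 0.57·1.635 = 0.932

1 2.809 12.233 16.599
2 1.800 3.975 27.239
3 1.026 1.291 33.304
4 0.585 0.420 36.760
5 0.333 0.136 38.731
final: 38.731 0.932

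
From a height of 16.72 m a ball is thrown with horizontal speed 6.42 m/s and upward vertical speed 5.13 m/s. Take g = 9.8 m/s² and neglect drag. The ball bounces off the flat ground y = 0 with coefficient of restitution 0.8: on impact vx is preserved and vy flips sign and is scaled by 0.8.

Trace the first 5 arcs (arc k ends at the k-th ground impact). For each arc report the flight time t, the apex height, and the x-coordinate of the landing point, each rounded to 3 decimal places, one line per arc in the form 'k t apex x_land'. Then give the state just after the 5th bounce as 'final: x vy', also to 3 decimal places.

1 2.443 18.063 15.687
2 3.072 11.560 35.409
3 2.458 7.398 51.186
4 1.966 4.735 63.808
5 1.573 3.030 73.906
final: 73.906 6.166

Arc 1: start y=16.720, vy=5.130 → t=2.443, apex=18.063, x_land=15.687, impact vy=-18.816
  bounce: vy ← 0.8·18.816 = 15.053
Arc 2: start y=0.000, vy=15.053 → t=3.072, apex=11.560, x_land=35.409, impact vy=-15.053
  bounce: vy ← 0.8·15.053 = 12.042
Arc 3: start y=0.000, vy=12.042 → t=2.458, apex=7.398, x_land=51.186, impact vy=-12.042
  bounce: vy ← 0.8·12.042 = 9.634
Arc 4: start y=0.000, vy=9.634 → t=1.966, apex=4.735, x_land=63.808, impact vy=-9.634
  bounce: vy ← 0.8·9.634 = 7.707
Arc 5: start y=0.000, vy=7.707 → t=1.573, apex=3.030, x_land=73.906, impact vy=-7.707
  bounce: vy ← 0.8·7.707 = 6.166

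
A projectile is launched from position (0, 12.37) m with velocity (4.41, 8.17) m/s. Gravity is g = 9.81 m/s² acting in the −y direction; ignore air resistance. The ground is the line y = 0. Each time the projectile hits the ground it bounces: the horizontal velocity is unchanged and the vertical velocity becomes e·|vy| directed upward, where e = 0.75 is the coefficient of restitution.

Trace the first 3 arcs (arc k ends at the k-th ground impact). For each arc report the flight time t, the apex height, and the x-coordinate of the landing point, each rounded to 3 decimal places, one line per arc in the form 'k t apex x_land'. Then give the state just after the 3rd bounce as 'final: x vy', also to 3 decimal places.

Arc 1: start y=12.370, vy=8.170 → t=2.626, apex=15.772, x_land=11.581, impact vy=-17.591
  bounce: vy ← 0.75·17.591 = 13.193
Arc 2: start y=0.000, vy=13.193 → t=2.690, apex=8.872, x_land=23.443, impact vy=-13.193
  bounce: vy ← 0.75·13.193 = 9.895
Arc 3: start y=0.000, vy=9.895 → t=2.017, apex=4.990, x_land=32.339, impact vy=-9.895
  bounce: vy ← 0.75·9.895 = 7.421

1 2.626 15.772 11.581
2 2.690 8.872 23.443
3 2.017 4.990 32.339
final: 32.339 7.421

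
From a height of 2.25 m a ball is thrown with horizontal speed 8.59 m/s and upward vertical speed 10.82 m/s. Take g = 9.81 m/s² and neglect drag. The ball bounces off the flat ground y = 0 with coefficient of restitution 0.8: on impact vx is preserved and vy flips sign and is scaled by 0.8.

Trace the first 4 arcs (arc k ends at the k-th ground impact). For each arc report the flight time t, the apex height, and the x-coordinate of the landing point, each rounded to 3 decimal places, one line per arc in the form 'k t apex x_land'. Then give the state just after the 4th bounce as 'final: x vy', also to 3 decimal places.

Arc 1: start y=2.250, vy=10.820 → t=2.397, apex=8.217, x_land=20.592, impact vy=-12.697
  bounce: vy ← 0.8·12.697 = 10.158
Arc 2: start y=0.000, vy=10.158 → t=2.071, apex=5.259, x_land=38.381, impact vy=-10.158
  bounce: vy ← 0.8·10.158 = 8.126
Arc 3: start y=0.000, vy=8.126 → t=1.657, apex=3.366, x_land=52.613, impact vy=-8.126
  bounce: vy ← 0.8·8.126 = 6.501
Arc 4: start y=0.000, vy=6.501 → t=1.325, apex=2.154, x_land=63.997, impact vy=-6.501
  bounce: vy ← 0.8·6.501 = 5.201

1 2.397 8.217 20.592
2 2.071 5.259 38.381
3 1.657 3.366 52.613
4 1.325 2.154 63.997
final: 63.997 5.201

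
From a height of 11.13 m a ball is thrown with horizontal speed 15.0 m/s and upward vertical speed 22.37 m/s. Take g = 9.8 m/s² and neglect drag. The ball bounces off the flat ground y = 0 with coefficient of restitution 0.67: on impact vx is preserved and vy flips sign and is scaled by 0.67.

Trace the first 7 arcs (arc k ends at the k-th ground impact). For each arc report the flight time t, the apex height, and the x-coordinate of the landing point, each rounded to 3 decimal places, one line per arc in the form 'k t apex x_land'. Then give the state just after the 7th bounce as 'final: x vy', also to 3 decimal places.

Arc 1: start y=11.130, vy=22.370 → t=5.018, apex=36.661, x_land=75.269, impact vy=-26.806
  bounce: vy ← 0.67·26.806 = 17.960
Arc 2: start y=0.000, vy=17.960 → t=3.665, apex=16.457, x_land=130.249, impact vy=-17.960
  bounce: vy ← 0.67·17.960 = 12.033
Arc 3: start y=0.000, vy=12.033 → t=2.456, apex=7.388, x_land=167.086, impact vy=-12.033
  bounce: vy ← 0.67·12.033 = 8.062
Arc 4: start y=0.000, vy=8.062 → t=1.645, apex=3.316, x_land=191.766, impact vy=-8.062
  bounce: vy ← 0.67·8.062 = 5.402
Arc 5: start y=0.000, vy=5.402 → t=1.102, apex=1.489, x_land=208.302, impact vy=-5.402
  bounce: vy ← 0.67·5.402 = 3.619
Arc 6: start y=0.000, vy=3.619 → t=0.739, apex=0.668, x_land=219.381, impact vy=-3.619
  bounce: vy ← 0.67·3.619 = 2.425
Arc 7: start y=0.000, vy=2.425 → t=0.495, apex=0.300, x_land=226.804, impact vy=-2.425
  bounce: vy ← 0.67·2.425 = 1.625

1 5.018 36.661 75.269
2 3.665 16.457 130.249
3 2.456 7.388 167.086
4 1.645 3.316 191.766
5 1.102 1.489 208.302
6 0.739 0.668 219.381
7 0.495 0.300 226.804
final: 226.804 1.625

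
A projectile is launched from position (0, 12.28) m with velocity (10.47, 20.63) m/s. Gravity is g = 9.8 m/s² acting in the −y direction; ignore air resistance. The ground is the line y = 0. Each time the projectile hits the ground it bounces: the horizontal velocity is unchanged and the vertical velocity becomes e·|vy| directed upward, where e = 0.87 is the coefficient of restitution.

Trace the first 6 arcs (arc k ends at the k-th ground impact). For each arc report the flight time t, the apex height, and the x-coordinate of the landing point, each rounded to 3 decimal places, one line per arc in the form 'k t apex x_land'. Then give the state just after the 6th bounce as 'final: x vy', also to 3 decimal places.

Arc 1: start y=12.280, vy=20.630 → t=4.739, apex=33.994, x_land=49.618, impact vy=-25.812
  bounce: vy ← 0.87·25.812 = 22.457
Arc 2: start y=0.000, vy=22.457 → t=4.583, apex=25.730, x_land=97.602, impact vy=-22.457
  bounce: vy ← 0.87·22.457 = 19.537
Arc 3: start y=0.000, vy=19.537 → t=3.987, apex=19.475, x_land=139.348, impact vy=-19.537
  bounce: vy ← 0.87·19.537 = 16.998
Arc 4: start y=0.000, vy=16.998 → t=3.469, apex=14.741, x_land=175.668, impact vy=-16.998
  bounce: vy ← 0.87·16.998 = 14.788
Arc 5: start y=0.000, vy=14.788 → t=3.018, apex=11.157, x_land=207.266, impact vy=-14.788
  bounce: vy ← 0.87·14.788 = 12.865
Arc 6: start y=0.000, vy=12.865 → t=2.626, apex=8.445, x_land=234.756, impact vy=-12.865
  bounce: vy ← 0.87·12.865 = 11.193

1 4.739 33.994 49.618
2 4.583 25.730 97.602
3 3.987 19.475 139.348
4 3.469 14.741 175.668
5 3.018 11.157 207.266
6 2.626 8.445 234.756
final: 234.756 11.193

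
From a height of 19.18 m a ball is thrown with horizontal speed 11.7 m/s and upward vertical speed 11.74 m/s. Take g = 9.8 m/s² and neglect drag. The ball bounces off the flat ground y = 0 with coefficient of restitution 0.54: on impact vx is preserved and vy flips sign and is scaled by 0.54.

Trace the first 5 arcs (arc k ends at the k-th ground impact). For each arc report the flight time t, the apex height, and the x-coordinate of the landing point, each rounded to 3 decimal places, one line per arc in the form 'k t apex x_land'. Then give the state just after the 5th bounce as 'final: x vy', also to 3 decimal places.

1 3.511 26.212 41.077
2 2.498 7.643 70.302
3 1.349 2.229 86.084
4 0.728 0.650 94.606
5 0.393 0.190 99.208
final: 99.208 1.041

Arc 1: start y=19.180, vy=11.740 → t=3.511, apex=26.212, x_land=41.077, impact vy=-22.666
  bounce: vy ← 0.54·22.666 = 12.240
Arc 2: start y=0.000, vy=12.240 → t=2.498, apex=7.643, x_land=70.302, impact vy=-12.240
  bounce: vy ← 0.54·12.240 = 6.609
Arc 3: start y=0.000, vy=6.609 → t=1.349, apex=2.229, x_land=86.084, impact vy=-6.609
  bounce: vy ← 0.54·6.609 = 3.569
Arc 4: start y=0.000, vy=3.569 → t=0.728, apex=0.650, x_land=94.606, impact vy=-3.569
  bounce: vy ← 0.54·3.569 = 1.927
Arc 5: start y=0.000, vy=1.927 → t=0.393, apex=0.190, x_land=99.208, impact vy=-1.927
  bounce: vy ← 0.54·1.927 = 1.041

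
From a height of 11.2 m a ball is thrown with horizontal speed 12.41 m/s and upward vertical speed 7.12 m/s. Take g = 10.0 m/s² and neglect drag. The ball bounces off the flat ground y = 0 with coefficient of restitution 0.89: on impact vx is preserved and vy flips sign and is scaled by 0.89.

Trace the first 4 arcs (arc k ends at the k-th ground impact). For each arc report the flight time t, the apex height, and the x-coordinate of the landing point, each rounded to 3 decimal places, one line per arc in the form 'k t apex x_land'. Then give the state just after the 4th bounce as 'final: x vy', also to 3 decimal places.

Arc 1: start y=11.200, vy=7.120 → t=2.369, apex=13.735, x_land=29.404, impact vy=-16.574
  bounce: vy ← 0.89·16.574 = 14.751
Arc 2: start y=0.000, vy=14.751 → t=2.950, apex=10.879, x_land=66.016, impact vy=-14.751
  bounce: vy ← 0.89·14.751 = 13.128
Arc 3: start y=0.000, vy=13.128 → t=2.626, apex=8.617, x_land=98.600, impact vy=-13.128
  bounce: vy ← 0.89·13.128 = 11.684
Arc 4: start y=0.000, vy=11.684 → t=2.337, apex=6.826, x_land=127.600, impact vy=-11.684
  bounce: vy ← 0.89·11.684 = 10.399

1 2.369 13.735 29.404
2 2.950 10.879 66.016
3 2.626 8.617 98.600
4 2.337 6.826 127.600
final: 127.600 10.399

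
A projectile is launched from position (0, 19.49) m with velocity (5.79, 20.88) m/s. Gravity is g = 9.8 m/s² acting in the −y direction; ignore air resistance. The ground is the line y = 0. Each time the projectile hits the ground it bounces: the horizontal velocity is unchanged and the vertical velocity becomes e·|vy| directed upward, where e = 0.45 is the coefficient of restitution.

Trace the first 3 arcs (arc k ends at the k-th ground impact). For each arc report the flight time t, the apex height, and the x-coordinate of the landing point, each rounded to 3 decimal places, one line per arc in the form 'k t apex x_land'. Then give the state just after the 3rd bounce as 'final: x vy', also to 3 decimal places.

1 5.049 41.734 29.234
2 2.627 8.451 44.442
3 1.182 1.711 51.285
final: 51.285 2.606

Arc 1: start y=19.490, vy=20.880 → t=5.049, apex=41.734, x_land=29.234, impact vy=-28.600
  bounce: vy ← 0.45·28.600 = 12.870
Arc 2: start y=0.000, vy=12.870 → t=2.627, apex=8.451, x_land=44.442, impact vy=-12.870
  bounce: vy ← 0.45·12.870 = 5.792
Arc 3: start y=0.000, vy=5.792 → t=1.182, apex=1.711, x_land=51.285, impact vy=-5.792
  bounce: vy ← 0.45·5.792 = 2.606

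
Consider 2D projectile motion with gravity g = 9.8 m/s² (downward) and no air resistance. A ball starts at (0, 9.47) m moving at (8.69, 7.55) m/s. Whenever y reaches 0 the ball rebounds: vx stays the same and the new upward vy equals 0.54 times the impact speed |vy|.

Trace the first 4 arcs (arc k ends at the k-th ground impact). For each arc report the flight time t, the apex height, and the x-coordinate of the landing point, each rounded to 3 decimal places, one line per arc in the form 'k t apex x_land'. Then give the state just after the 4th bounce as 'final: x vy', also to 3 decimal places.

1 2.360 12.378 20.507
2 1.717 3.610 35.424
3 0.927 1.053 43.479
4 0.501 0.307 47.828
final: 47.828 1.324

Arc 1: start y=9.470, vy=7.550 → t=2.360, apex=12.378, x_land=20.507, impact vy=-15.576
  bounce: vy ← 0.54·15.576 = 8.411
Arc 2: start y=0.000, vy=8.411 → t=1.717, apex=3.610, x_land=35.424, impact vy=-8.411
  bounce: vy ← 0.54·8.411 = 4.542
Arc 3: start y=0.000, vy=4.542 → t=0.927, apex=1.053, x_land=43.479, impact vy=-4.542
  bounce: vy ← 0.54·4.542 = 2.453
Arc 4: start y=0.000, vy=2.453 → t=0.501, apex=0.307, x_land=47.828, impact vy=-2.453
  bounce: vy ← 0.54·2.453 = 1.324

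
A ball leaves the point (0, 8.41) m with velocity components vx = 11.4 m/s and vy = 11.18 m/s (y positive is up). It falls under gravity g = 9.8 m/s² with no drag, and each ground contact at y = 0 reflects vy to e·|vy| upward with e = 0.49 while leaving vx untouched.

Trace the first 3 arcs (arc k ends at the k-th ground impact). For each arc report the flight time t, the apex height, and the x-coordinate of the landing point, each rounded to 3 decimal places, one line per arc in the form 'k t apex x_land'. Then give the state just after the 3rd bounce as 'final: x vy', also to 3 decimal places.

Arc 1: start y=8.410, vy=11.180 → t=2.878, apex=14.787, x_land=32.809, impact vy=-17.024
  bounce: vy ← 0.49·17.024 = 8.342
Arc 2: start y=0.000, vy=8.342 → t=1.702, apex=3.550, x_land=52.217, impact vy=-8.342
  bounce: vy ← 0.49·8.342 = 4.088
Arc 3: start y=0.000, vy=4.088 → t=0.834, apex=0.852, x_land=61.727, impact vy=-4.088
  bounce: vy ← 0.49·4.088 = 2.003

1 2.878 14.787 32.809
2 1.702 3.550 52.217
3 0.834 0.852 61.727
final: 61.727 2.003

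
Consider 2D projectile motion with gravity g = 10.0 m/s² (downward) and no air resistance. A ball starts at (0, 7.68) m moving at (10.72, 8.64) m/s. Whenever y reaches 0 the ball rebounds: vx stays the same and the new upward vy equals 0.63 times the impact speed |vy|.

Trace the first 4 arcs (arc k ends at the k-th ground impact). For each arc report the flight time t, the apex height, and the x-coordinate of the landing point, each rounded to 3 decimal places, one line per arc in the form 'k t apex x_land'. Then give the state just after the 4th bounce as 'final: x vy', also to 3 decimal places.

Arc 1: start y=7.680, vy=8.640 → t=2.375, apex=11.412, x_land=25.458, impact vy=-15.108
  bounce: vy ← 0.63·15.108 = 9.518
Arc 2: start y=0.000, vy=9.518 → t=1.904, apex=4.530, x_land=45.864, impact vy=-9.518
  bounce: vy ← 0.63·9.518 = 5.996
Arc 3: start y=0.000, vy=5.996 → t=1.199, apex=1.798, x_land=58.721, impact vy=-5.996
  bounce: vy ← 0.63·5.996 = 3.778
Arc 4: start y=0.000, vy=3.778 → t=0.756, apex=0.714, x_land=66.820, impact vy=-3.778
  bounce: vy ← 0.63·3.778 = 2.380

1 2.375 11.412 25.458
2 1.904 4.530 45.864
3 1.199 1.798 58.721
4 0.756 0.714 66.820
final: 66.820 2.380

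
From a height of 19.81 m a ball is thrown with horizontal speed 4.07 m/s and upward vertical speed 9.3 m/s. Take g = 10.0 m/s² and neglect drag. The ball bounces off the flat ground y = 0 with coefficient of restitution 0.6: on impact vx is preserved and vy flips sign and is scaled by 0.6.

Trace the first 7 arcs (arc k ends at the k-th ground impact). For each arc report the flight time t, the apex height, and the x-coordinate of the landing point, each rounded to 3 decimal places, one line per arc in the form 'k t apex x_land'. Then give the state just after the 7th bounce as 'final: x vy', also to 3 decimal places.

Arc 1: start y=19.810, vy=9.300 → t=3.127, apex=24.134, x_land=12.727, impact vy=-21.970
  bounce: vy ← 0.6·21.970 = 13.182
Arc 2: start y=0.000, vy=13.182 → t=2.636, apex=8.688, x_land=23.457, impact vy=-13.182
  bounce: vy ← 0.6·13.182 = 7.909
Arc 3: start y=0.000, vy=7.909 → t=1.582, apex=3.128, x_land=29.895, impact vy=-7.909
  bounce: vy ← 0.6·7.909 = 4.746
Arc 4: start y=0.000, vy=4.746 → t=0.949, apex=1.126, x_land=33.758, impact vy=-4.746
  bounce: vy ← 0.6·4.746 = 2.847
Arc 5: start y=0.000, vy=2.847 → t=0.569, apex=0.405, x_land=36.076, impact vy=-2.847
  bounce: vy ← 0.6·2.847 = 1.708
Arc 6: start y=0.000, vy=1.708 → t=0.342, apex=0.146, x_land=37.467, impact vy=-1.708
  bounce: vy ← 0.6·1.708 = 1.025
Arc 7: start y=0.000, vy=1.025 → t=0.205, apex=0.053, x_land=38.301, impact vy=-1.025
  bounce: vy ← 0.6·1.025 = 0.615

1 3.127 24.134 12.727
2 2.636 8.688 23.457
3 1.582 3.128 29.895
4 0.949 1.126 33.758
5 0.569 0.405 36.076
6 0.342 0.146 37.467
7 0.205 0.053 38.301
final: 38.301 0.615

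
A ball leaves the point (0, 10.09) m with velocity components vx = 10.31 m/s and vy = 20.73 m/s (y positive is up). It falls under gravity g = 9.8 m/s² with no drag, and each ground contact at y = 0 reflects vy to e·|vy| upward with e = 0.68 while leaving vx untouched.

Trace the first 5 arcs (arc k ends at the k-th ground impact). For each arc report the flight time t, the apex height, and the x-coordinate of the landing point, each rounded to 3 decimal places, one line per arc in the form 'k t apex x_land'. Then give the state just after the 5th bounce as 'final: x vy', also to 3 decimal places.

Arc 1: start y=10.090, vy=20.730 → t=4.671, apex=32.015, x_land=48.162, impact vy=-25.050
  bounce: vy ← 0.68·25.050 = 17.034
Arc 2: start y=0.000, vy=17.034 → t=3.476, apex=14.804, x_land=84.003, impact vy=-17.034
  bounce: vy ← 0.68·17.034 = 11.583
Arc 3: start y=0.000, vy=11.583 → t=2.364, apex=6.845, x_land=108.375, impact vy=-11.583
  bounce: vy ← 0.68·11.583 = 7.876
Arc 4: start y=0.000, vy=7.876 → t=1.607, apex=3.165, x_land=124.948, impact vy=-7.876
  bounce: vy ← 0.68·7.876 = 5.356
Arc 5: start y=0.000, vy=5.356 → t=1.093, apex=1.464, x_land=136.217, impact vy=-5.356
  bounce: vy ← 0.68·5.356 = 3.642

1 4.671 32.015 48.162
2 3.476 14.804 84.003
3 2.364 6.845 108.375
4 1.607 3.165 124.948
5 1.093 1.464 136.217
final: 136.217 3.642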